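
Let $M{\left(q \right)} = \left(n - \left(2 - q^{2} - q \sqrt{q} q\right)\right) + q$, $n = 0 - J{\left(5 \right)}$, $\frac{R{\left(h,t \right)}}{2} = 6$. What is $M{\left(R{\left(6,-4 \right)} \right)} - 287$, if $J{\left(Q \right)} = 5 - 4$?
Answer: $-134 + 288 \sqrt{3} \approx 364.83$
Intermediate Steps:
$J{\left(Q \right)} = 1$ ($J{\left(Q \right)} = 5 - 4 = 1$)
$R{\left(h,t \right)} = 12$ ($R{\left(h,t \right)} = 2 \cdot 6 = 12$)
$n = -1$ ($n = 0 - 1 = -1$)
$M{\left(q \right)} = -3 + q + q^{2} + q^{\frac{5}{2}}$ ($M{\left(q \right)} = \left(-1 - \left(2 - q^{2} - q \sqrt{q} q\right)\right) + q = \left(-1 - \left(2 - q^{2} - q^{\frac{3}{2}} q\right)\right) + q = \left(-1 - \left(2 - q^{2} - q^{\frac{5}{2}}\right)\right) + q = \left(-1 + \left(-2 + q^{2} + q^{\frac{5}{2}}\right)\right) + q = \left(-3 + q^{2} + q^{\frac{5}{2}}\right) + q = -3 + q + q^{2} + q^{\frac{5}{2}}$)
$M{\left(R{\left(6,-4 \right)} \right)} - 287 = \left(-3 + 12 + 12^{2} + 12^{\frac{5}{2}}\right) - 287 = \left(-3 + 12 + 144 + 288 \sqrt{3}\right) - 287 = \left(153 + 288 \sqrt{3}\right) - 287 = -134 + 288 \sqrt{3}$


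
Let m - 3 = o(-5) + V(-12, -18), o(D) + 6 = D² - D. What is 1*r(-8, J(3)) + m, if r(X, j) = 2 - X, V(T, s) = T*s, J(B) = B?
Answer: 253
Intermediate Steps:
o(D) = -6 + D² - D (o(D) = -6 + (D² - D) = -6 + D² - D)
m = 243 (m = 3 + ((-6 + (-5)² - 1*(-5)) - 12*(-18)) = 3 + ((-6 + 25 + 5) + 216) = 3 + (24 + 216) = 3 + 240 = 243)
1*r(-8, J(3)) + m = 1*(2 - 1*(-8)) + 243 = 1*(2 + 8) + 243 = 1*10 + 243 = 10 + 243 = 253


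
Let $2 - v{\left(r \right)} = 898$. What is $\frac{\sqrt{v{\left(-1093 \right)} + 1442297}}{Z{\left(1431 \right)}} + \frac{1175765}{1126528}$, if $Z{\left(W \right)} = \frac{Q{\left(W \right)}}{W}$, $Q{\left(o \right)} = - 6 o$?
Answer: $\frac{1175765}{1126528} - \frac{13 \sqrt{8529}}{6} \approx -199.05$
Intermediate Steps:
$v{\left(r \right)} = -896$ ($v{\left(r \right)} = 2 - 898 = -896$)
$Z{\left(W \right)} = -6$ ($Z{\left(W \right)} = \frac{\left(-6\right) W}{W} = -6$)
$\frac{\sqrt{v{\left(-1093 \right)} + 1442297}}{Z{\left(1431 \right)}} + \frac{1175765}{1126528} = \frac{\sqrt{-896 + 1442297}}{-6} + \frac{1175765}{1126528} = \sqrt{1441401} \left(- \frac{1}{6}\right) + 1175765 \cdot \frac{1}{1126528} = 13 \sqrt{8529} \left(- \frac{1}{6}\right) + \frac{1175765}{1126528} = - \frac{13 \sqrt{8529}}{6} + \frac{1175765}{1126528} = \frac{1175765}{1126528} - \frac{13 \sqrt{8529}}{6}$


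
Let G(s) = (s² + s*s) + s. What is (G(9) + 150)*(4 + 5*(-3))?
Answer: -3531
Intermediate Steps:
G(s) = s + 2*s² (G(s) = (s² + s²) + s = 2*s² + s = s + 2*s²)
(G(9) + 150)*(4 + 5*(-3)) = (9*(1 + 2*9) + 150)*(4 + 5*(-3)) = (9*(1 + 18) + 150)*(4 - 15) = (9*19 + 150)*(-11) = (171 + 150)*(-11) = 321*(-11) = -3531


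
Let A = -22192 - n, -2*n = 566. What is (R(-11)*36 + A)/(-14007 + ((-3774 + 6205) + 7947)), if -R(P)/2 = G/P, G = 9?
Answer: 240351/39919 ≈ 6.0210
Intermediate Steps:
n = -283 (n = -½*566 = -283)
R(P) = -18/P
A = -21909 (A = -22192 - 1*(-283) = -22192 + 283 = -21909)
(R(-11)*36 + A)/(-14007 + ((-3774 + 6205) + 7947)) = (-18/(-11)*36 - 21909)/(-14007 + ((-3774 + 6205) + 7947)) = (-18*(-1/11)*36 - 21909)/(-14007 + (2431 + 7947)) = ((18/11)*36 - 21909)/(-14007 + 10378) = (648/11 - 21909)/(-3629) = -240351/11*(-1/3629) = 240351/39919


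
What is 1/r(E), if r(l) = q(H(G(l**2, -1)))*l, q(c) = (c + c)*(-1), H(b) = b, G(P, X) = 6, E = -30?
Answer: 1/360 ≈ 0.0027778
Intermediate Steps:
q(c) = -2*c (q(c) = (2*c)*(-1) = -2*c)
r(l) = -12*l (r(l) = (-2*6)*l = -12*l)
1/r(E) = 1/(-12*(-30)) = 1/360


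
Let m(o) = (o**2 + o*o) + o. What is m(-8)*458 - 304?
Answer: 54656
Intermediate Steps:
m(o) = o + 2*o**2 (m(o) = (o**2 + o**2) + o = 2*o**2 + o = o + 2*o**2)
m(-8)*458 - 304 = -8*(1 + 2*(-8))*458 - 304 = -8*(1 - 16)*458 - 304 = -8*(-15)*458 - 304 = 120*458 - 304 = 54960 - 304 = 54656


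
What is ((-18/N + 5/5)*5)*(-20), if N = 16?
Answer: 25/2 ≈ 12.500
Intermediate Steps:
((-18/N + 5/5)*5)*(-20) = ((-18/16 + 5/5)*5)*(-20) = ((-18*1/16 + 5*(⅕))*5)*(-20) = ((-9/8 + 1)*5)*(-20) = -⅛*5*(-20) = -5/8*(-20) = 25/2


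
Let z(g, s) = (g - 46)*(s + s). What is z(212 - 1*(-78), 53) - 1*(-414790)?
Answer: 440654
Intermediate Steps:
z(g, s) = 2*s*(-46 + g) (z(g, s) = (-46 + g)*(2*s) = 2*s*(-46 + g))
z(212 - 1*(-78), 53) - 1*(-414790) = 2*53*(-46 + (212 - 1*(-78))) - 1*(-414790) = 2*53*(-46 + (212 + 78)) + 414790 = 2*53*(-46 + 290) + 414790 = 2*53*244 + 414790 = 25864 + 414790 = 440654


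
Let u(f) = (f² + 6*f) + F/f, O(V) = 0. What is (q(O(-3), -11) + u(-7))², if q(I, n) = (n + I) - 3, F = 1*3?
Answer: 2704/49 ≈ 55.184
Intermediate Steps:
F = 3
q(I, n) = -3 + I + n (q(I, n) = (I + n) - 3 = -3 + I + n)
u(f) = f² + 3/f + 6*f (u(f) = (f² + 6*f) + 3/f = f² + 3/f + 6*f)
(q(O(-3), -11) + u(-7))² = ((-3 + 0 - 11) + (3 + (-7)²*(6 - 7))/(-7))² = (-14 - (3 + 49*(-1))/7)² = (-14 - (3 - 49)/7)² = (-14 - ⅐*(-46))² = (-14 + 46/7)² = (-52/7)² = 2704/49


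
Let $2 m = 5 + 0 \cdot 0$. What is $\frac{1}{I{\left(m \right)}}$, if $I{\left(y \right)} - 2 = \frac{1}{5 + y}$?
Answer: $\frac{15}{32} \approx 0.46875$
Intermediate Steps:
$m = \frac{5}{2}$ ($m = \frac{5 + 0 \cdot 0}{2} = \frac{5 + 0}{2} = \frac{1}{2} \cdot 5 = \frac{5}{2} \approx 2.5$)
$I{\left(y \right)} = 2 + \frac{1}{5 + y}$
$\frac{1}{I{\left(m \right)}} = \frac{1}{\frac{1}{5 + \frac{5}{2}} \left(11 + 2 \cdot \frac{5}{2}\right)} = \frac{1}{\frac{1}{\frac{15}{2}} \left(11 + 5\right)} = \frac{1}{\frac{2}{15} \cdot 16} = \frac{1}{\frac{32}{15}} = \frac{15}{32}$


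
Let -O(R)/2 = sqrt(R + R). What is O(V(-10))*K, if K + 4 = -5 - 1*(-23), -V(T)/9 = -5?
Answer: -84*sqrt(10) ≈ -265.63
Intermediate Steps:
V(T) = 45 (V(T) = -9*(-5) = 45)
K = 14 (K = -4 + (-5 - 1*(-23)) = -4 + (-5 + 23) = -4 + 18 = 14)
O(R) = -2*sqrt(2)*sqrt(R) (O(R) = -2*sqrt(R + R) = -2*sqrt(2)*sqrt(R))
O(V(-10))*K = -2*sqrt(2)*sqrt(45)*14 = -2*sqrt(2)*3*sqrt(5)*14 = -6*sqrt(10)*14 = -84*sqrt(10)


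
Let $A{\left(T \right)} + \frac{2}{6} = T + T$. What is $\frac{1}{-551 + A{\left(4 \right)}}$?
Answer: $- \frac{3}{1630} \approx -0.0018405$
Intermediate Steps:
$A{\left(T \right)} = - \frac{1}{3} + 2 T$ ($A{\left(T \right)} = - \frac{1}{3} + \left(T + T\right) = - \frac{1}{3} + 2 T$)
$\frac{1}{-551 + A{\left(4 \right)}} = \frac{1}{-551 + \left(- \frac{1}{3} + 2 \cdot 4\right)} = \frac{1}{-551 + \left(- \frac{1}{3} + 8\right)} = \frac{1}{-551 + \frac{23}{3}} = \frac{1}{- \frac{1630}{3}} = - \frac{3}{1630}$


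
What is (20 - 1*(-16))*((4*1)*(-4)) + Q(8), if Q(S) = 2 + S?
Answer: -566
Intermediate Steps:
(20 - 1*(-16))*((4*1)*(-4)) + Q(8) = (20 - 1*(-16))*((4*1)*(-4)) + (2 + 8) = (20 + 16)*(4*(-4)) + 10 = 36*(-16) + 10 = -576 + 10 = -566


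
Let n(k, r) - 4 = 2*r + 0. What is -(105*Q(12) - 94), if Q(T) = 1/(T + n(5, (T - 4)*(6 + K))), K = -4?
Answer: 1469/16 ≈ 91.813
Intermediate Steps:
n(k, r) = 4 + 2*r (n(k, r) = 4 + (2*r + 0) = 4 + 2*r)
Q(T) = 1/(-12 + 5*T) (Q(T) = 1/(T + (4 + 2*((T - 4)*(6 - 4)))) = 1/(T + (4 + 2*((-4 + T)*2))) = 1/(T + (4 + 2*(-8 + 2*T))) = 1/(T + (4 + (-16 + 4*T))) = 1/(T + (-12 + 4*T)) = 1/(-12 + 5*T))
-(105*Q(12) - 94) = -(105/(-12 + 5*12) - 94) = -(105/(-12 + 60) - 94) = -(105/48 - 94) = -(105*(1/48) - 94) = -(35/16 - 94) = -1*(-1469/16) = 1469/16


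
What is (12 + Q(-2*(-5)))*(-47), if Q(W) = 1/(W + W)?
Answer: -11327/20 ≈ -566.35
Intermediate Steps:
Q(W) = 1/(2*W)
(12 + Q(-2*(-5)))*(-47) = (12 + 1/(2*((-2*(-5)))))*(-47) = (12 + (1/2)/10)*(-47) = (12 + (1/2)*(1/10))*(-47) = (12 + 1/20)*(-47) = (241/20)*(-47) = -11327/20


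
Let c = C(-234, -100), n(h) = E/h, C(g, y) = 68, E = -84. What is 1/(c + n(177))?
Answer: 59/3984 ≈ 0.014809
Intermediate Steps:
n(h) = -84/h
c = 68
1/(c + n(177)) = 1/(68 - 84/177) = 1/(68 - 84*1/177) = 1/(68 - 28/59) = 1/(3984/59) = 59/3984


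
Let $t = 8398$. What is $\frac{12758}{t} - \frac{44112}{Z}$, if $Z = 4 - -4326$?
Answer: $- \frac{78802609}{9090835} \approx -8.6684$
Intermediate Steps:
$Z = 4330$ ($Z = 4 + 4326 = 4330$)
$\frac{12758}{t} - \frac{44112}{Z} = \frac{12758}{8398} - \frac{44112}{4330} = 12758 \cdot \frac{1}{8398} - \frac{22056}{2165} = \frac{6379}{4199} - \frac{22056}{2165} = - \frac{78802609}{9090835}$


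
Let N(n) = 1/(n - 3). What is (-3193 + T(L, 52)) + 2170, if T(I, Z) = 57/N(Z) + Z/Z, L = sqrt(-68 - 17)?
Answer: 1771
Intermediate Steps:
L = I*sqrt(85) (L = sqrt(-85) = I*sqrt(85) ≈ 9.2195*I)
N(n) = 1/(-3 + n)
T(I, Z) = -170 + 57*Z (T(I, Z) = 57/(1/(-3 + Z)) + Z/Z = 57*(-3 + Z) + 1 = (-171 + 57*Z) + 1 = -170 + 57*Z)
(-3193 + T(L, 52)) + 2170 = (-3193 + (-170 + 57*52)) + 2170 = (-3193 + (-170 + 2964)) + 2170 = (-3193 + 2794) + 2170 = -399 + 2170 = 1771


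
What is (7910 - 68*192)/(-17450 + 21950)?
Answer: -2573/2250 ≈ -1.1436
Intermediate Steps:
(7910 - 68*192)/(-17450 + 21950) = (7910 - 13056)/4500 = -5146*1/4500 = -2573/2250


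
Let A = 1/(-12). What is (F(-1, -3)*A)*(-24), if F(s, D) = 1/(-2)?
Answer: -1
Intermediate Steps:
A = -1/12 ≈ -0.083333
F(s, D) = -½
(F(-1, -3)*A)*(-24) = -½*(-1/12)*(-24) = (1/24)*(-24) = -1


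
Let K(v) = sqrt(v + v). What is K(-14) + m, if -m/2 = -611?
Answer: 1222 + 2*I*sqrt(7) ≈ 1222.0 + 5.2915*I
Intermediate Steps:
m = 1222 (m = -2*(-611) = 1222)
K(v) = sqrt(2)*sqrt(v) (K(v) = sqrt(2*v) = sqrt(2)*sqrt(v))
K(-14) + m = sqrt(2)*sqrt(-14) + 1222 = sqrt(2)*(I*sqrt(14)) + 1222 = 2*I*sqrt(7) + 1222 = 1222 + 2*I*sqrt(7)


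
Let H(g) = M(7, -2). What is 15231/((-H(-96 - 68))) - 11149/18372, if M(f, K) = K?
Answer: 139900817/18372 ≈ 7614.9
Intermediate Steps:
H(g) = -2
15231/((-H(-96 - 68))) - 11149/18372 = 15231/((-1*(-2))) - 11149/18372 = 15231/2 - 11149*1/18372 = 15231*(½) - 11149/18372 = 15231/2 - 11149/18372 = 139900817/18372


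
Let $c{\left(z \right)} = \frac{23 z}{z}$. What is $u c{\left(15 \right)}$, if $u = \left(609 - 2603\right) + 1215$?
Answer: $-17917$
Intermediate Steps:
$u = -779$ ($u = -1994 + 1215 = -779$)
$c{\left(z \right)} = 23$
$u c{\left(15 \right)} = \left(-779\right) 23 = -17917$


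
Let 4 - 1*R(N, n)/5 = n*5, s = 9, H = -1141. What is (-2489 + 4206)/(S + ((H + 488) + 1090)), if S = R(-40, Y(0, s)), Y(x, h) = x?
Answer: 1717/457 ≈ 3.7571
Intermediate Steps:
R(N, n) = 20 - 25*n (R(N, n) = 20 - 5*n*5 = 20 - 25*n)
S = 20 (S = 20 - 25*0 = 20 + 0 = 20)
(-2489 + 4206)/(S + ((H + 488) + 1090)) = (-2489 + 4206)/(20 + ((-1141 + 488) + 1090)) = 1717/(20 + (-653 + 1090)) = 1717/(20 + 437) = 1717/457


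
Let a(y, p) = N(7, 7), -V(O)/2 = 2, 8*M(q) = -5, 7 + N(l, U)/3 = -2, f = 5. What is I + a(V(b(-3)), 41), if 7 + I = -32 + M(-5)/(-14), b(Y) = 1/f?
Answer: -7387/112 ≈ -65.955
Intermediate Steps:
N(l, U) = -27 (N(l, U) = -21 + 3*(-2) = -21 - 6 = -27)
b(Y) = ⅕ (b(Y) = 1/5 = ⅕)
M(q) = -5/8 (M(q) = (⅛)*(-5) = -5/8)
V(O) = -4 (V(O) = -2*2 = -4)
a(y, p) = -27
I = -4363/112 (I = -7 + (-32 - 5/8/(-14)) = -7 + (-32 - 1/14*(-5/8)) = -7 + (-32 + 5/112) = -7 - 3579/112 = -4363/112 ≈ -38.955)
I + a(V(b(-3)), 41) = -4363/112 - 27 = -7387/112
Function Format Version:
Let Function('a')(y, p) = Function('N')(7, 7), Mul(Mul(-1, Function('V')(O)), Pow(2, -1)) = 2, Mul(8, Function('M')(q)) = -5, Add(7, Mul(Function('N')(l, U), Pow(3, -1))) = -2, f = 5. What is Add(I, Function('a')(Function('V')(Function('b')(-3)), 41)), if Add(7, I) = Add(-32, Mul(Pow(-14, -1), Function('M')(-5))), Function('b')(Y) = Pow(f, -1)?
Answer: Rational(-7387, 112) ≈ -65.955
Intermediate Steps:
Function('N')(l, U) = -27 (Function('N')(l, U) = Add(-21, Mul(3, -2)) = Add(-21, -6) = -27)
Function('b')(Y) = Rational(1, 5) (Function('b')(Y) = Pow(5, -1) = Rational(1, 5))
Function('M')(q) = Rational(-5, 8) (Function('M')(q) = Mul(Rational(1, 8), -5) = Rational(-5, 8))
Function('V')(O) = -4 (Function('V')(O) = Mul(-2, 2) = -4)
Function('a')(y, p) = -27
I = Rational(-4363, 112) (I = Add(-7, Add(-32, Mul(Pow(-14, -1), Rational(-5, 8)))) = Add(-7, Add(-32, Mul(Rational(-1, 14), Rational(-5, 8)))) = Add(-7, Add(-32, Rational(5, 112))) = Add(-7, Rational(-3579, 112)) = Rational(-4363, 112) ≈ -38.955)
Add(I, Function('a')(Function('V')(Function('b')(-3)), 41)) = Add(Rational(-4363, 112), -27) = Rational(-7387, 112)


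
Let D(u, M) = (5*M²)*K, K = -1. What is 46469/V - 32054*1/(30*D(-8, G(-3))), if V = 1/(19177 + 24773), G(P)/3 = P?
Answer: 12407048757277/6075 ≈ 2.0423e+9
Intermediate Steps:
G(P) = 3*P
D(u, M) = -5*M² (D(u, M) = (5*M²)*(-1) = -5*M²)
V = 1/43950 ≈ 2.2753e-5
46469/V - 32054*1/(30*D(-8, G(-3))) = 46469/(1/43950) - 32054/(-5*(3*(-3))²*30) = 46469*43950 - 32054/(-5*(-9)²*30) = 2042312550 - 32054/(-5*81*30) = 2042312550 - 32054/((-405*30)) = 2042312550 - 32054/(-12150) = 2042312550 - 32054*(-1/12150) = 2042312550 + 16027/6075 = 12407048757277/6075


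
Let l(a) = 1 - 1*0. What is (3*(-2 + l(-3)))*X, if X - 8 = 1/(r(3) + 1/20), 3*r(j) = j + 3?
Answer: -1044/41 ≈ -25.463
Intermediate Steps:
r(j) = 1 + j/3 (r(j) = (j + 3)/3 = (3 + j)/3 = 1 + j/3)
l(a) = 1 (l(a) = 1 + 0 = 1)
X = 348/41 (X = 8 + 1/((1 + (⅓)*3) + 1/20) = 8 + 1/((1 + 1) + 1/20) = 8 + 1/(2 + 1/20) = 8 + 1/(41/20) = 8 + 20/41 = 348/41 ≈ 8.4878)
(3*(-2 + l(-3)))*X = (3*(-2 + 1))*(348/41) = (3*(-1))*(348/41) = -3*348/41 = -1044/41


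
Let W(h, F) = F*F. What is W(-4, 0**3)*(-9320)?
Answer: 0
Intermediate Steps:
W(h, F) = F**2
W(-4, 0**3)*(-9320) = (0**3)**2*(-9320) = 0**2*(-9320) = 0*(-9320) = 0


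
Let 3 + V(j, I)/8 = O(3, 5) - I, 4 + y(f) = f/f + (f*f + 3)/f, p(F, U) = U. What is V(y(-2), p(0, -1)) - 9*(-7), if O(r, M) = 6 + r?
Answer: 119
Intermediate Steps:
y(f) = -3 + (3 + f**2)/f (y(f) = -4 + (f/f + (f*f + 3)/f) = -4 + (1 + (f**2 + 3)/f) = -4 + (1 + (3 + f**2)/f) = -3 + (3 + f**2)/f)
V(j, I) = 48 - 8*I (V(j, I) = -24 + 8*((6 + 3) - I) = -24 + 8*(9 - I) = -24 + (72 - 8*I) = 48 - 8*I)
V(y(-2), p(0, -1)) - 9*(-7) = (48 - 8*(-1)) - 9*(-7) = (48 + 8) + 63 = 56 + 63 = 119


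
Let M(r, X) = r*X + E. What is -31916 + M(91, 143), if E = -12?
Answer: -18915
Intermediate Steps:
M(r, X) = -12 + X*r (M(r, X) = r*X - 12 = X*r - 12 = -12 + X*r)
-31916 + M(91, 143) = -31916 + (-12 + 143*91) = -31916 + (-12 + 13013) = -31916 + 13001 = -18915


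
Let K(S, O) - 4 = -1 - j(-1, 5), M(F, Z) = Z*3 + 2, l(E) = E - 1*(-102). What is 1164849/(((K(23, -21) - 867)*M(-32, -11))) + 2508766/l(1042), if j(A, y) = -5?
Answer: 2620712195/1171676 ≈ 2236.7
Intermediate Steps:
l(E) = 102 + E (l(E) = E + 102 = 102 + E)
M(F, Z) = 2 + 3*Z (M(F, Z) = 3*Z + 2 = 2 + 3*Z)
K(S, O) = 8 (K(S, O) = 4 + (-1 - 1*(-5)) = 4 + (-1 + 5) = 4 + 4 = 8)
1164849/(((K(23, -21) - 867)*M(-32, -11))) + 2508766/l(1042) = 1164849/(((8 - 867)*(2 + 3*(-11)))) + 2508766/(102 + 1042) = 1164849/((-859*(2 - 33))) + 2508766/1144 = 1164849/((-859*(-31))) + 2508766*(1/1144) = 1164849/26629 + 96491/44 = 2620712195/1171676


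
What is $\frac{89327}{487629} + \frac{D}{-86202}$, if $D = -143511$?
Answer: $\frac{8631143497}{4670510562} \approx 1.848$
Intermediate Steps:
$\frac{89327}{487629} + \frac{D}{-86202} = \frac{89327}{487629} - \frac{143511}{-86202} = 89327 \cdot \frac{1}{487629} - - \frac{47837}{28734} = \frac{89327}{487629} + \frac{47837}{28734} = \frac{8631143497}{4670510562}$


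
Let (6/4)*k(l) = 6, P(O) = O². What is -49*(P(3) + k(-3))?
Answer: -637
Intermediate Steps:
k(l) = 4 (k(l) = (⅔)*6 = 4)
-49*(P(3) + k(-3)) = -49*(3² + 4) = -49*(9 + 4) = -49*13 = -637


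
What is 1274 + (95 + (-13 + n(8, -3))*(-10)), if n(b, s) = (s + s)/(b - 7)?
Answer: 1559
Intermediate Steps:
n(b, s) = 2*s/(-7 + b) (n(b, s) = (2*s)/(-7 + b) = 2*s/(-7 + b))
1274 + (95 + (-13 + n(8, -3))*(-10)) = 1274 + (95 + (-13 + 2*(-3)/(-7 + 8))*(-10)) = 1274 + (95 + (-13 + 2*(-3)/1)*(-10)) = 1274 + (95 + (-13 + 2*(-3)*1)*(-10)) = 1274 + (95 + (-13 - 6)*(-10)) = 1274 + (95 - 19*(-10)) = 1274 + (95 + 190) = 1274 + 285 = 1559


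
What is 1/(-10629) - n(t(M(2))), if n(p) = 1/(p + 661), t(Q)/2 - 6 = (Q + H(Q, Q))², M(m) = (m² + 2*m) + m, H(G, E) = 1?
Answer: -3848/3241845 ≈ -0.0011870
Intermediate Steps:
M(m) = m² + 3*m
t(Q) = 12 + 2*(1 + Q)² (t(Q) = 12 + 2*(Q + 1)² = 12 + 2*(1 + Q)²)
n(p) = 1/(661 + p)
1/(-10629) - n(t(M(2))) = 1/(-10629) - 1/(661 + (12 + 2*(1 + 2*(3 + 2))²)) = -1/10629 - 1/(661 + (12 + 2*(1 + 2*5)²)) = -1/10629 - 1/(661 + (12 + 2*(1 + 10)²)) = -1/10629 - 1/(661 + (12 + 2*11²)) = -1/10629 - 1/(661 + (12 + 2*121)) = -1/10629 - 1/(661 + (12 + 242)) = -1/10629 - 1/(661 + 254) = -1/10629 - 1/915 = -3848/3241845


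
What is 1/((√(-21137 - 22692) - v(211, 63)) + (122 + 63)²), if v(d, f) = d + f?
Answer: 33951/1152714230 - I*√43829/1152714230 ≈ 2.9453e-5 - 1.8162e-7*I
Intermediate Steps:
1/((√(-21137 - 22692) - v(211, 63)) + (122 + 63)²) = 1/((√(-21137 - 22692) - (211 + 63)) + (122 + 63)²) = 1/((√(-43829) - 1*274) + 185²) = 1/((I*√43829 - 274) + 34225) = 1/((-274 + I*√43829) + 34225) = 1/(33951 + I*√43829)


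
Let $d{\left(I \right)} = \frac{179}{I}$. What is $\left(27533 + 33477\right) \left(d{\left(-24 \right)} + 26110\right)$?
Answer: $\frac{19110192805}{12} \approx 1.5925 \cdot 10^{9}$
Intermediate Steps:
$\left(27533 + 33477\right) \left(d{\left(-24 \right)} + 26110\right) = \left(27533 + 33477\right) \left(\frac{179}{-24} + 26110\right) = 61010 \left(179 \left(- \frac{1}{24}\right) + 26110\right) = 61010 \left(- \frac{179}{24} + 26110\right) = 61010 \cdot \frac{626461}{24} = \frac{19110192805}{12}$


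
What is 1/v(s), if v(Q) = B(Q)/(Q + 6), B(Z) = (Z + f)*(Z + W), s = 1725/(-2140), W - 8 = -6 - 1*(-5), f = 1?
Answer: 951444/220033 ≈ 4.3241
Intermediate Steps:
W = 7 (W = 8 + (-6 - 1*(-5)) = 8 + (-6 + 5) = 8 - 1 = 7)
s = -345/428 (s = 1725*(-1/2140) = -345/428 ≈ -0.80608)
B(Z) = (1 + Z)*(7 + Z) (B(Z) = (Z + 1)*(Z + 7) = (1 + Z)*(7 + Z))
v(Q) = (7 + Q**2 + 8*Q)/(6 + Q) (v(Q) = (7 + Q**2 + 8*Q)/(Q + 6) = (7 + Q**2 + 8*Q)/(6 + Q))
1/v(s) = 1/((7 + (-345/428)**2 + 8*(-345/428))/(6 - 345/428)) = 1/((7 + 119025/183184 - 690/107)/(2223/428)) = 1/((428/2223)*(220033/183184)) = 1/(220033/951444) = 951444/220033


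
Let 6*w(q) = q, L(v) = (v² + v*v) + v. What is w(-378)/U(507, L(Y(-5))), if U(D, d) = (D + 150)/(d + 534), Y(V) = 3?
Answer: -3885/73 ≈ -53.219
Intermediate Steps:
L(v) = v + 2*v² (L(v) = (v² + v²) + v = 2*v² + v = v + 2*v²)
U(D, d) = (150 + D)/(534 + d)
w(q) = q/6
w(-378)/U(507, L(Y(-5))) = ((⅙)*(-378))/(((150 + 507)/(534 + 3*(1 + 2*3)))) = -(3738/73 + 21*(1 + 6)/73) = -63/(657/(534 + 3*7)) = -63/(657/(534 + 21)) = -63/(657/555) = -63/((1/555)*657) = -63/219/185 = -63*185/219 = -3885/73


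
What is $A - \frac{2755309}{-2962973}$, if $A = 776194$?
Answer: $\frac{2299844620071}{2962973} \approx 7.762 \cdot 10^{5}$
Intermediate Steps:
$A - \frac{2755309}{-2962973} = 776194 - \frac{2755309}{-2962973} = 776194 - - \frac{2755309}{2962973} = 776194 + \frac{2755309}{2962973} = \frac{2299844620071}{2962973}$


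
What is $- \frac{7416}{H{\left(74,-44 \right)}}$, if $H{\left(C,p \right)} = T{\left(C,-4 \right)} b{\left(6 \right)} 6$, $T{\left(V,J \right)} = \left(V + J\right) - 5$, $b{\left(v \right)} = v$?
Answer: $- \frac{206}{65} \approx -3.1692$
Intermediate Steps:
$T{\left(V,J \right)} = -5 + J + V$ ($T{\left(V,J \right)} = \left(J + V\right) - 5 = -5 + J + V$)
$H{\left(C,p \right)} = -324 + 36 C$ ($H{\left(C,p \right)} = \left(-5 - 4 + C\right) 6 \cdot 6 = \left(-9 + C\right) 6 \cdot 6 = \left(-54 + 6 C\right) 6 = -324 + 36 C$)
$- \frac{7416}{H{\left(74,-44 \right)}} = - \frac{7416}{-324 + 36 \cdot 74} = - \frac{7416}{-324 + 2664} = - \frac{7416}{2340} = \left(-7416\right) \frac{1}{2340} = - \frac{206}{65}$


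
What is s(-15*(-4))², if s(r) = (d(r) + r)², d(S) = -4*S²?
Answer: 42285999987360000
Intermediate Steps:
s(r) = (r - 4*r²)² (s(r) = (-4*r² + r)² = (r - 4*r²)²)
s(-15*(-4))² = ((-15*(-4))²*(-1 + 4*(-15*(-4)))²)² = (60²*(-1 + 4*60)²)² = (3600*(-1 + 240)²)² = (3600*239²)² = (3600*57121)² = 205635600² = 42285999987360000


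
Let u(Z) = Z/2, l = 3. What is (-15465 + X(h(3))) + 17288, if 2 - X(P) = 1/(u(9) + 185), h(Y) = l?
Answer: 691673/379 ≈ 1825.0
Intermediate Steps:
h(Y) = 3
u(Z) = Z/2 (u(Z) = Z*(½) = Z/2)
X(P) = 756/379 (X(P) = 2 - 1/((½)*9 + 185) = 2 - 1/(9/2 + 185) = 2 - 1/379/2 = 2 - 1*2/379 = 2 - 2/379 = 756/379)
(-15465 + X(h(3))) + 17288 = (-15465 + 756/379) + 17288 = -5860479/379 + 17288 = 691673/379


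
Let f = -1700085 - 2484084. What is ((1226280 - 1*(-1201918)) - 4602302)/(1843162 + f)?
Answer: 2174104/2341007 ≈ 0.92870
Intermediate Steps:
f = -4184169
((1226280 - 1*(-1201918)) - 4602302)/(1843162 + f) = ((1226280 - 1*(-1201918)) - 4602302)/(1843162 - 4184169) = ((1226280 + 1201918) - 4602302)/(-2341007) = (2428198 - 4602302)*(-1/2341007) = -2174104*(-1/2341007) = 2174104/2341007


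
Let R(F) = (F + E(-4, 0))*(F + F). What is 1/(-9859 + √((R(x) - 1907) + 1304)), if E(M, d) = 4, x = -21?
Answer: -9859/97199770 - √111/97199770 ≈ -0.00010154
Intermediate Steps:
R(F) = 2*F*(4 + F) (R(F) = (F + 4)*(F + F) = (4 + F)*(2*F) = 2*F*(4 + F))
1/(-9859 + √((R(x) - 1907) + 1304)) = 1/(-9859 + √((2*(-21)*(4 - 21) - 1907) + 1304)) = 1/(-9859 + √((2*(-21)*(-17) - 1907) + 1304)) = 1/(-9859 + √((714 - 1907) + 1304)) = 1/(-9859 + √(-1193 + 1304)) = 1/(-9859 + √111)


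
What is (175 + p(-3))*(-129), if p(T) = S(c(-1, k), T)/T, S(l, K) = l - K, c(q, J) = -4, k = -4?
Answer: -22618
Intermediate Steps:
p(T) = (-4 - T)/T
(175 + p(-3))*(-129) = (175 + (-4 - 1*(-3))/(-3))*(-129) = (175 - (-4 + 3)/3)*(-129) = (175 - ⅓*(-1))*(-129) = (175 + ⅓)*(-129) = (526/3)*(-129) = -22618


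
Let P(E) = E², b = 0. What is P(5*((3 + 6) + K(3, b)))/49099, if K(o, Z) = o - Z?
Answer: 3600/49099 ≈ 0.073321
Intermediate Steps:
P(5*((3 + 6) + K(3, b)))/49099 = (5*((3 + 6) + (3 - 1*0)))²/49099 = (5*(9 + (3 + 0)))²*(1/49099) = (5*(9 + 3))²*(1/49099) = (5*12)²*(1/49099) = 60²*(1/49099) = 3600*(1/49099) = 3600/49099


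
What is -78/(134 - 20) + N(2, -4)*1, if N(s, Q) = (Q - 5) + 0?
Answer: -184/19 ≈ -9.6842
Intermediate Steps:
N(s, Q) = -5 + Q (N(s, Q) = (-5 + Q) + 0 = -5 + Q)
-78/(134 - 20) + N(2, -4)*1 = -78/(134 - 20) + (-5 - 4)*1 = -78/114 - 9*1 = -78*1/114 - 9 = -13/19 - 9 = -184/19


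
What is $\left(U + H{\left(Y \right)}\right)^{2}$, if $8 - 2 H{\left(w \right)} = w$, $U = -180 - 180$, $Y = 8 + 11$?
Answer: $\frac{534361}{4} \approx 1.3359 \cdot 10^{5}$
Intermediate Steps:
$Y = 19$
$U = -360$
$H{\left(w \right)} = 4 - \frac{w}{2}$
$\left(U + H{\left(Y \right)}\right)^{2} = \left(-360 + \left(4 - \frac{19}{2}\right)\right)^{2} = \left(-360 - \frac{11}{2}\right)^{2} = \left(- \frac{731}{2}\right)^{2} = \frac{534361}{4}$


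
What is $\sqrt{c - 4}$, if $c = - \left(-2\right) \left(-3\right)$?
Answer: $i \sqrt{10} \approx 3.1623 i$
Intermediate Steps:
$c = -6$ ($c = \left(-1\right) 6 = -6$)
$\sqrt{c - 4} = \sqrt{-6 - 4} = \sqrt{-10} = i \sqrt{10}$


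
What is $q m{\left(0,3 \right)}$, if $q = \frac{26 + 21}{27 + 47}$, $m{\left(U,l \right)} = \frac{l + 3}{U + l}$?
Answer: $\frac{47}{37} \approx 1.2703$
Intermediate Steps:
$m{\left(U,l \right)} = \frac{3 + l}{U + l}$
$q = \frac{47}{74} \approx 0.63513$
$q m{\left(0,3 \right)} = \frac{47 \frac{3 + 3}{0 + 3}}{74} = \frac{47 \cdot \frac{1}{3} \cdot 6}{74} = \frac{47}{74} \cdot 2 = \frac{47}{37}$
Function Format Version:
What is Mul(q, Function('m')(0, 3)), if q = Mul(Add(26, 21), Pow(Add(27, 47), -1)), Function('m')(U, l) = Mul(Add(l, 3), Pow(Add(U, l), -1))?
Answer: Rational(47, 37) ≈ 1.2703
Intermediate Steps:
Function('m')(U, l) = Mul(Pow(Add(U, l), -1), Add(3, l)) (Function('m')(U, l) = Mul(Add(3, l), Pow(Add(U, l), -1)) = Mul(Pow(Add(U, l), -1), Add(3, l)))
q = Rational(47, 74) (q = Mul(47, Pow(74, -1)) = Mul(47, Rational(1, 74)) = Rational(47, 74) ≈ 0.63513)
Mul(q, Function('m')(0, 3)) = Mul(Rational(47, 74), Mul(Pow(Add(0, 3), -1), Add(3, 3))) = Mul(Rational(47, 74), Mul(Pow(3, -1), 6)) = Mul(Rational(47, 74), Mul(Rational(1, 3), 6)) = Mul(Rational(47, 74), 2) = Rational(47, 37)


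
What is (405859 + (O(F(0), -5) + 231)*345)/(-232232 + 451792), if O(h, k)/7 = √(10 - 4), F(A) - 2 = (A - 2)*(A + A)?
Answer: 242777/109780 + 483*√6/43912 ≈ 2.2384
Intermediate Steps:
F(A) = 2 + 2*A*(-2 + A) (F(A) = 2 + (A - 2)*(A + A) = 2 + (-2 + A)*(2*A) = 2 + 2*A*(-2 + A))
O(h, k) = 7*√6 (O(h, k) = 7*√(10 - 4) = 7*√6)
(405859 + (O(F(0), -5) + 231)*345)/(-232232 + 451792) = (405859 + (7*√6 + 231)*345)/(-232232 + 451792) = (405859 + (231 + 7*√6)*345)/219560 = (405859 + (79695 + 2415*√6))*(1/219560) = (485554 + 2415*√6)*(1/219560) = 242777/109780 + 483*√6/43912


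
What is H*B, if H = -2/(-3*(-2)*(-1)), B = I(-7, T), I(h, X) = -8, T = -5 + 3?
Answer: -8/3 ≈ -2.6667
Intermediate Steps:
T = -2
B = -8
H = 1/3 (H = -2/(6*(-1)) = -2/(-6) = -2*(-1/6) = 1/3 ≈ 0.33333)
H*B = (1/3)*(-8) = -8/3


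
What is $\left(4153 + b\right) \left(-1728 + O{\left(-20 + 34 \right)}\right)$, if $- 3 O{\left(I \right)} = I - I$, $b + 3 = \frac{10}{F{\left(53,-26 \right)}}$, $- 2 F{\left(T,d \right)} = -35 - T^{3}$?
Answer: $- \frac{66742360560}{9307} \approx -7.1712 \cdot 10^{6}$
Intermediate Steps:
$F{\left(T,d \right)} = \frac{35}{2} + \frac{T^{3}}{2}$ ($F{\left(T,d \right)} = - \frac{-35 - T^{3}}{2} = \frac{35}{2} + \frac{T^{3}}{2}$)
$b = - \frac{111679}{37228}$ ($b = -3 + \frac{10}{\frac{35}{2} + \frac{53^{3}}{2}} = -3 + \frac{10}{\frac{35}{2} + \frac{1}{2} \cdot 148877} = -3 + \frac{10}{\frac{35}{2} + \frac{148877}{2}} = -3 + \frac{10}{74456} = -3 + 10 \cdot \frac{1}{74456} = -3 + \frac{5}{37228} = - \frac{111679}{37228} \approx -2.9999$)
$O{\left(I \right)} = 0$ ($O{\left(I \right)} = - \frac{I - I}{3} = \left(- \frac{1}{3}\right) 0 = 0$)
$\left(4153 + b\right) \left(-1728 + O{\left(-20 + 34 \right)}\right) = \left(4153 - \frac{111679}{37228}\right) \left(-1728 + 0\right) = \frac{154496205}{37228} \left(-1728\right) = - \frac{66742360560}{9307}$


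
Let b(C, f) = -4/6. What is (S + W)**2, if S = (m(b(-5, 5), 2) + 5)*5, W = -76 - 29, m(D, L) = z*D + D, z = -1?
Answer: 6400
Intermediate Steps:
b(C, f) = -2/3 (b(C, f) = -4*1/6 = -2/3)
m(D, L) = 0 (m(D, L) = -D + D = 0)
W = -105
S = 25 (S = (0 + 5)*5 = 5*5 = 25)
(S + W)**2 = (25 - 105)**2 = (-80)**2 = 6400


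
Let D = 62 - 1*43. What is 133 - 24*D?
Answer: -323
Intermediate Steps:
D = 19 (D = 62 - 43 = 19)
133 - 24*D = 133 - 24*19 = 133 - 456 = -323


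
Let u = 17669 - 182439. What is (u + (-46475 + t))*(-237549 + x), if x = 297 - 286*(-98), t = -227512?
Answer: 91798494568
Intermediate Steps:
u = -164770
x = 28325 (x = 297 + 28028 = 28325)
(u + (-46475 + t))*(-237549 + x) = (-164770 + (-46475 - 227512))*(-237549 + 28325) = (-164770 - 273987)*(-209224) = -438757*(-209224) = 91798494568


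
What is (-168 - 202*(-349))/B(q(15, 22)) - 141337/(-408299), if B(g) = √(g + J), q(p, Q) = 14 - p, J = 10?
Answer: 28716092681/1224897 ≈ 23444.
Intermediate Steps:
B(g) = √(10 + g) (B(g) = √(g + 10) = √(10 + g))
(-168 - 202*(-349))/B(q(15, 22)) - 141337/(-408299) = (-168 - 202*(-349))/(√(10 + (14 - 1*15))) - 141337/(-408299) = (-168 + 70498)/(√(10 + (14 - 15))) - 141337*(-1/408299) = 70330/(√(10 - 1)) + 141337/408299 = 70330/(√9) + 141337/408299 = 70330/3 + 141337/408299 = 28716092681/1224897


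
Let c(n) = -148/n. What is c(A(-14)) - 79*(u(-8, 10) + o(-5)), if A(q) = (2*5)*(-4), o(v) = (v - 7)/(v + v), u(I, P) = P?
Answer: -8811/10 ≈ -881.10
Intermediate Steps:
o(v) = (-7 + v)/(2*v) (o(v) = (-7 + v)/((2*v)) = (-7 + v)*(1/(2*v)) = (-7 + v)/(2*v))
A(q) = -40 (A(q) = 10*(-4) = -40)
c(A(-14)) - 79*(u(-8, 10) + o(-5)) = -148/(-40) - 79*(10 + (1/2)*(-7 - 5)/(-5)) = -148*(-1/40) - 79*(10 + (1/2)*(-1/5)*(-12)) = 37/10 - 79*(10 + 6/5) = 37/10 - 79*56/5 = 37/10 - 1*4424/5 = 37/10 - 4424/5 = -8811/10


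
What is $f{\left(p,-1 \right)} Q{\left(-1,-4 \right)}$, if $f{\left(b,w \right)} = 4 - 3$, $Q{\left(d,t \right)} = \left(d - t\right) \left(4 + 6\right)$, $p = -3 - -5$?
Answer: $30$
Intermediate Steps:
$p = 2$ ($p = -3 + 5 = 2$)
$Q{\left(d,t \right)} = - 10 t + 10 d$ ($Q{\left(d,t \right)} = \left(d - t\right) 10 = - 10 t + 10 d$)
$f{\left(b,w \right)} = 1$ ($f{\left(b,w \right)} = 4 - 3 = 1$)
$f{\left(p,-1 \right)} Q{\left(-1,-4 \right)} = 1 \left(\left(-10\right) \left(-4\right) + 10 \left(-1\right)\right) = 1 \left(40 - 10\right) = 1 \cdot 30 = 30$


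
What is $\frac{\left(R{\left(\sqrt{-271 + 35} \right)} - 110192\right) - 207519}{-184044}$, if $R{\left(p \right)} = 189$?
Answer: $\frac{158761}{92022} \approx 1.7253$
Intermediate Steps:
$\frac{\left(R{\left(\sqrt{-271 + 35} \right)} - 110192\right) - 207519}{-184044} = \frac{\left(189 - 110192\right) - 207519}{-184044} = \left(-110003 - 207519\right) \left(- \frac{1}{184044}\right) = \left(-317522\right) \left(- \frac{1}{184044}\right) = \frac{158761}{92022}$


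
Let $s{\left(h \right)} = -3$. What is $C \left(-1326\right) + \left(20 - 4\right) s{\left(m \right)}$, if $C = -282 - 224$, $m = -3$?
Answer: $670908$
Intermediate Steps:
$C = -506$
$C \left(-1326\right) + \left(20 - 4\right) s{\left(m \right)} = \left(-506\right) \left(-1326\right) + \left(20 - 4\right) \left(-3\right) = 670956 + 16 \left(-3\right) = 670956 - 48 = 670908$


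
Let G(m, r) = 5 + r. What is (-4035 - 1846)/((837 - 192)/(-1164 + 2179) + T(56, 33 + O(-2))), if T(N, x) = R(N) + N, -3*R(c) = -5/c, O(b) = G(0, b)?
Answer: -4093176/39439 ≈ -103.79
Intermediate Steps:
O(b) = 5 + b
R(c) = 5/(3*c) (R(c) = -(-5)/(3*c) = 5/(3*c))
T(N, x) = N + 5/(3*N) (T(N, x) = 5/(3*N) + N = N + 5/(3*N))
(-4035 - 1846)/((837 - 192)/(-1164 + 2179) + T(56, 33 + O(-2))) = (-4035 - 1846)/((837 - 192)/(-1164 + 2179) + (56 + (5/3)/56)) = -5881/(645/1015 + (56 + (5/3)*(1/56))) = -5881/(645*(1/1015) + (56 + 5/168)) = -5881/(129/203 + 9413/168) = -5881/39439/696 = -5881*696/39439 = -4093176/39439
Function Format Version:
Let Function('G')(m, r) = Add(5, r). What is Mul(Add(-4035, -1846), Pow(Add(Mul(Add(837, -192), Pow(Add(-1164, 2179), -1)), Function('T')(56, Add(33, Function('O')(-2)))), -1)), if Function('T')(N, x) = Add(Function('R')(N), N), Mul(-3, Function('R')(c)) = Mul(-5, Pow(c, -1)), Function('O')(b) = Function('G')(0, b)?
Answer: Rational(-4093176, 39439) ≈ -103.79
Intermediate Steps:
Function('O')(b) = Add(5, b)
Function('R')(c) = Mul(Rational(5, 3), Pow(c, -1)) (Function('R')(c) = Mul(Rational(-1, 3), Mul(-5, Pow(c, -1))) = Mul(Rational(5, 3), Pow(c, -1)))
Function('T')(N, x) = Add(N, Mul(Rational(5, 3), Pow(N, -1))) (Function('T')(N, x) = Add(Mul(Rational(5, 3), Pow(N, -1)), N) = Add(N, Mul(Rational(5, 3), Pow(N, -1))))
Mul(Add(-4035, -1846), Pow(Add(Mul(Add(837, -192), Pow(Add(-1164, 2179), -1)), Function('T')(56, Add(33, Function('O')(-2)))), -1)) = Mul(Add(-4035, -1846), Pow(Add(Mul(Add(837, -192), Pow(Add(-1164, 2179), -1)), Add(56, Mul(Rational(5, 3), Pow(56, -1)))), -1)) = Mul(-5881, Pow(Add(Mul(645, Pow(1015, -1)), Add(56, Mul(Rational(5, 3), Rational(1, 56)))), -1)) = Mul(-5881, Pow(Add(Mul(645, Rational(1, 1015)), Add(56, Rational(5, 168))), -1)) = Mul(-5881, Pow(Add(Rational(129, 203), Rational(9413, 168)), -1)) = Mul(-5881, Pow(Rational(39439, 696), -1)) = Mul(-5881, Rational(696, 39439)) = Rational(-4093176, 39439)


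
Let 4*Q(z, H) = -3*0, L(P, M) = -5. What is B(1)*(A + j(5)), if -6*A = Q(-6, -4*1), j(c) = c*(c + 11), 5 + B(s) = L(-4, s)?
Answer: -800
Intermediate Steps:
B(s) = -10 (B(s) = -5 - 5 = -10)
Q(z, H) = 0 (Q(z, H) = (-3*0)/4 = (¼)*0 = 0)
j(c) = c*(11 + c)
A = 0 (A = -⅙*0 = 0)
B(1)*(A + j(5)) = -10*(0 + 5*(11 + 5)) = -10*(0 + 5*16) = -10*(0 + 80) = -10*80 = -800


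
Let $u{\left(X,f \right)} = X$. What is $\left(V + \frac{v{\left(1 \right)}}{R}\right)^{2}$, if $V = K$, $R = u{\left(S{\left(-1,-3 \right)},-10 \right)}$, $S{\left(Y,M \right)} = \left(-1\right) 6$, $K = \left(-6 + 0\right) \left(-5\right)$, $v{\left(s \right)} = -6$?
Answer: $961$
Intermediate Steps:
$K = 30$ ($K = \left(-6\right) \left(-5\right) = 30$)
$S{\left(Y,M \right)} = -6$
$R = -6$
$V = 30$
$\left(V + \frac{v{\left(1 \right)}}{R}\right)^{2} = \left(30 - \frac{6}{-6}\right)^{2} = \left(30 - -1\right)^{2} = \left(30 + 1\right)^{2} = 31^{2} = 961$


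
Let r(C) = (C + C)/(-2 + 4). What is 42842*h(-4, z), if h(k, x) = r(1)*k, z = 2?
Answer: -171368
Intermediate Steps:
r(C) = C (r(C) = (2*C)/2 = (2*C)*(½) = C)
h(k, x) = k (h(k, x) = 1*k = k)
42842*h(-4, z) = 42842*(-4) = -171368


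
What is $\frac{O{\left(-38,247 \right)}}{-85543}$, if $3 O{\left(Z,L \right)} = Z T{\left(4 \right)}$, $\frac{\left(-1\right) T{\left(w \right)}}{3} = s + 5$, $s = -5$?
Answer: $0$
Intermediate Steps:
$T{\left(w \right)} = 0$ ($T{\left(w \right)} = - 3 \left(-5 + 5\right) = \left(-3\right) 0 = 0$)
$O{\left(Z,L \right)} = 0$ ($O{\left(Z,L \right)} = \frac{Z 0}{3} = \frac{1}{3} \cdot 0 = 0$)
$\frac{O{\left(-38,247 \right)}}{-85543} = \frac{0}{-85543} = 0 \left(- \frac{1}{85543}\right) = 0$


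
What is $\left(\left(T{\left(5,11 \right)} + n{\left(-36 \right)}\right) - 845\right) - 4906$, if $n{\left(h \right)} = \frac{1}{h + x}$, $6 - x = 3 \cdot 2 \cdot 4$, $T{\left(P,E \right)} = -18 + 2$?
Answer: $- \frac{311419}{54} \approx -5767.0$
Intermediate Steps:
$T{\left(P,E \right)} = -16$
$x = -18$ ($x = 6 - 3 \cdot 2 \cdot 4 = 6 - 6 \cdot 4 = 6 - 24 = -18$)
$n{\left(h \right)} = \frac{1}{-18 + h}$ ($n{\left(h \right)} = \frac{1}{h - 18} = \frac{1}{-18 + h}$)
$\left(\left(T{\left(5,11 \right)} + n{\left(-36 \right)}\right) - 845\right) - 4906 = \left(\left(-16 + \frac{1}{-18 - 36}\right) - 845\right) - 4906 = \left(\left(-16 + \frac{1}{-54}\right) - 845\right) - 4906 = \left(\left(-16 - \frac{1}{54}\right) - 845\right) - 4906 = \left(- \frac{865}{54} - 845\right) - 4906 = - \frac{46495}{54} - 4906 = - \frac{311419}{54}$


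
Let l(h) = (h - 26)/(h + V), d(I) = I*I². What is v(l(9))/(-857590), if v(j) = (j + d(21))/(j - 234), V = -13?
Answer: 37061/788125210 ≈ 4.7024e-5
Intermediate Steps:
d(I) = I³
l(h) = (-26 + h)/(-13 + h) (l(h) = (h - 26)/(h - 13) = (-26 + h)/(-13 + h))
v(j) = (9261 + j)/(-234 + j) (v(j) = (j + 21³)/(j - 234) = (j + 9261)/(-234 + j) = (9261 + j)/(-234 + j))
v(l(9))/(-857590) = ((9261 + (-26 + 9)/(-13 + 9))/(-234 + (-26 + 9)/(-13 + 9)))/(-857590) = ((9261 - 17/(-4))/(-234 - 17/(-4)))*(-1/857590) = ((9261 - ¼*(-17))/(-234 - ¼*(-17)))*(-1/857590) = ((9261 + 17/4)/(-234 + 17/4))*(-1/857590) = ((37061/4)/(-919/4))*(-1/857590) = -4/919*37061/4*(-1/857590) = -37061/919*(-1/857590) = 37061/788125210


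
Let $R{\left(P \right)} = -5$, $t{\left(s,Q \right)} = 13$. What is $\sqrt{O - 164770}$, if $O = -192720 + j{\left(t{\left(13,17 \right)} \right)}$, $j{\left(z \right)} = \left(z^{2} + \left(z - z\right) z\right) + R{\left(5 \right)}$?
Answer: $i \sqrt{357326} \approx 597.77 i$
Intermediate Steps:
$j{\left(z \right)} = -5 + z^{2}$ ($j{\left(z \right)} = \left(z^{2} + \left(z - z\right) z\right) - 5 = \left(z^{2} + 0 z\right) - 5 = \left(z^{2} + 0\right) - 5 = z^{2} - 5 = -5 + z^{2}$)
$O = -192556$ ($O = -192720 - \left(5 - 13^{2}\right) = -192720 + \left(-5 + 169\right) = -192720 + 164 = -192556$)
$\sqrt{O - 164770} = \sqrt{-192556 - 164770} = \sqrt{-357326} = i \sqrt{357326}$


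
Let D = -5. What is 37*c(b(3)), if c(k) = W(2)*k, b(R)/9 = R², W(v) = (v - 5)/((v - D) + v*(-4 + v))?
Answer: -2997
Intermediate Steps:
W(v) = (-5 + v)/(5 + v + v*(-4 + v)) (W(v) = (v - 5)/((v - 1*(-5)) + v*(-4 + v)) = (-5 + v)/((v + 5) + v*(-4 + v)) = (-5 + v)/((5 + v) + v*(-4 + v)) = (-5 + v)/(5 + v + v*(-4 + v)))
b(R) = 9*R²
c(k) = -k (c(k) = ((-5 + 2)/(5 + 2² - 3*2))*k = (-3/(5 + 4 - 6))*k = (-3/3)*k = ((⅓)*(-3))*k = -k)
37*c(b(3)) = 37*(-9*3²) = 37*(-9*9) = 37*(-1*81) = 37*(-81) = -2997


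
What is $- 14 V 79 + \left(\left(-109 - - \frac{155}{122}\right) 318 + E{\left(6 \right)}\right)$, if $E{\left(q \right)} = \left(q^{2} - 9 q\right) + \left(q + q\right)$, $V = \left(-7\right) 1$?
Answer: $- \frac{1617841}{61} \approx -26522.0$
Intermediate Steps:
$V = -7$
$E{\left(q \right)} = q^{2} - 7 q$ ($E{\left(q \right)} = \left(q^{2} - 9 q\right) + 2 q = q^{2} - 7 q$)
$- 14 V 79 + \left(\left(-109 - - \frac{155}{122}\right) 318 + E{\left(6 \right)}\right) = \left(-14\right) \left(-7\right) 79 + \left(\left(-109 - - \frac{155}{122}\right) 318 + 6 \left(-7 + 6\right)\right) = 98 \cdot 79 + \left(\left(-109 - \left(-155\right) \frac{1}{122}\right) 318 + 6 \left(-1\right)\right) = 7742 + \left(\left(-109 - - \frac{155}{122}\right) 318 - 6\right) = 7742 + \left(\left(-109 + \frac{155}{122}\right) 318 - 6\right) = 7742 - \frac{2090103}{61} = - \frac{1617841}{61}$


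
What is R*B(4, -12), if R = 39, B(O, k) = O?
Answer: 156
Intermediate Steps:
R*B(4, -12) = 39*4 = 156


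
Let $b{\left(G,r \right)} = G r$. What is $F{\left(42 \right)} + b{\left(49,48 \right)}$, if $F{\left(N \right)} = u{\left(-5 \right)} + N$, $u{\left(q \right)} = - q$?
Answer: $2399$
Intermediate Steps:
$F{\left(N \right)} = 5 + N$ ($F{\left(N \right)} = \left(-1\right) \left(-5\right) + N = 5 + N$)
$F{\left(42 \right)} + b{\left(49,48 \right)} = \left(5 + 42\right) + 49 \cdot 48 = 47 + 2352 = 2399$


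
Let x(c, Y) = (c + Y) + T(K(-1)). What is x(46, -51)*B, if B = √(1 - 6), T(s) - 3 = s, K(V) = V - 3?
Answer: -6*I*√5 ≈ -13.416*I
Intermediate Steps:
K(V) = -3 + V
T(s) = 3 + s
x(c, Y) = -1 + Y + c (x(c, Y) = (c + Y) + (3 + (-3 - 1)) = (Y + c) + (3 - 4) = (Y + c) - 1 = -1 + Y + c)
B = I*√5 (B = √(-5) = I*√5 ≈ 2.2361*I)
x(46, -51)*B = (-1 - 51 + 46)*(I*√5) = -6*I*√5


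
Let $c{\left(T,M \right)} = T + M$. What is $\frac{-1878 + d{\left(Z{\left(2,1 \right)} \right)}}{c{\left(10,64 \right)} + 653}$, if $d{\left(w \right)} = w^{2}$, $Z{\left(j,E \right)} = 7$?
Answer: $- \frac{1829}{727} \approx -2.5158$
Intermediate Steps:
$c{\left(T,M \right)} = M + T$
$\frac{-1878 + d{\left(Z{\left(2,1 \right)} \right)}}{c{\left(10,64 \right)} + 653} = \frac{-1878 + 7^{2}}{\left(64 + 10\right) + 653} = \frac{-1878 + 49}{74 + 653} = - \frac{1829}{727}$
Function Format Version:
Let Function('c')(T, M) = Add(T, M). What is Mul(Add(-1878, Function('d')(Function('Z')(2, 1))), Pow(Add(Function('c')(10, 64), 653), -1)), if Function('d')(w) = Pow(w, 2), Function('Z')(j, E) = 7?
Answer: Rational(-1829, 727) ≈ -2.5158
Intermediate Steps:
Function('c')(T, M) = Add(M, T)
Mul(Add(-1878, Function('d')(Function('Z')(2, 1))), Pow(Add(Function('c')(10, 64), 653), -1)) = Mul(Add(-1878, Pow(7, 2)), Pow(Add(Add(64, 10), 653), -1)) = Mul(Add(-1878, 49), Pow(Add(74, 653), -1)) = Mul(-1829, Pow(727, -1)) = Mul(-1829, Rational(1, 727)) = Rational(-1829, 727)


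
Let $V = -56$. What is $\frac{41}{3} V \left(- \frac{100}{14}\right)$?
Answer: $\frac{16400}{3} \approx 5466.7$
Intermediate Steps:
$\frac{41}{3} V \left(- \frac{100}{14}\right) = \frac{41}{3} \left(-56\right) \left(- \frac{100}{14}\right) = 41 \cdot \frac{1}{3} \left(-56\right) \left(\left(-100\right) \frac{1}{14}\right) = \frac{41}{3} \left(-56\right) \left(- \frac{50}{7}\right) = \left(- \frac{2296}{3}\right) \left(- \frac{50}{7}\right) = \frac{16400}{3}$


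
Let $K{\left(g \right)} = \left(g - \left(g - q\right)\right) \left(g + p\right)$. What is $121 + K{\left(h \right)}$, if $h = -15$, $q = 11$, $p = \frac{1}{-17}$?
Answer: $- \frac{759}{17} \approx -44.647$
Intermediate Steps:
$p = - \frac{1}{17} \approx -0.058824$
$K{\left(g \right)} = - \frac{11}{17} + 11 g$ ($K{\left(g \right)} = \left(g - \left(-11 + g\right)\right) \left(g - \frac{1}{17}\right) = 11 \left(- \frac{1}{17} + g\right) = - \frac{11}{17} + 11 g$)
$121 + K{\left(h \right)} = 121 + \left(- \frac{11}{17} + 11 \left(-15\right)\right) = 121 - \frac{2816}{17} = - \frac{759}{17}$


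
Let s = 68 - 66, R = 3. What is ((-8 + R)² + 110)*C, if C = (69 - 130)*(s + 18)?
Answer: -164700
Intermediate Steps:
s = 2
C = -1220 (C = (69 - 130)*(2 + 18) = -61*20 = -1220)
((-8 + R)² + 110)*C = ((-8 + 3)² + 110)*(-1220) = ((-5)² + 110)*(-1220) = (25 + 110)*(-1220) = 135*(-1220) = -164700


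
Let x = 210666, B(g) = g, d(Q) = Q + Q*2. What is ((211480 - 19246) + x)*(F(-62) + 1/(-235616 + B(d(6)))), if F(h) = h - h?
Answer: -201450/117799 ≈ -1.7101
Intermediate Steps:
F(h) = 0
d(Q) = 3*Q (d(Q) = Q + 2*Q = 3*Q)
((211480 - 19246) + x)*(F(-62) + 1/(-235616 + B(d(6)))) = ((211480 - 19246) + 210666)*(0 + 1/(-235616 + 3*6)) = (192234 + 210666)*(0 + 1/(-235616 + 18)) = 402900*(0 + 1/(-235598)) = 402900*(0 - 1/235598) = 402900*(-1/235598) = -201450/117799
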